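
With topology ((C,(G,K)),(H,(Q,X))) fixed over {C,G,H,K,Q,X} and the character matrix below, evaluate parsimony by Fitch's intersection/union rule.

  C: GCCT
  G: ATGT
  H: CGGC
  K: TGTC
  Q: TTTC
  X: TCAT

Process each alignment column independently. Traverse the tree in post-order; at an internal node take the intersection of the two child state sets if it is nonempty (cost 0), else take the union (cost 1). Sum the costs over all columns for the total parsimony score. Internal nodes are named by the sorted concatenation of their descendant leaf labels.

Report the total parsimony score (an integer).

14

GK@0: {A} ∪ {T} = {A,T} (union, +1)
CGK@0: {G} ∪ {A,T} = {A,G,T} (union, +1)
QX@0: {T} ∩ {T} = {T} (intersection, +0)
HQX@0: {C} ∪ {T} = {C,T} (union, +1)
CGHKQX@0: {A,G,T} ∩ {C,T} = {T} (intersection, +0)
GK@1: {T} ∪ {G} = {G,T} (union, +1)
CGK@1: {C} ∪ {G,T} = {C,G,T} (union, +1)
QX@1: {T} ∪ {C} = {C,T} (union, +1)
HQX@1: {G} ∪ {C,T} = {C,G,T} (union, +1)
CGHKQX@1: {C,G,T} ∩ {C,G,T} = {C,G,T} (intersection, +0)
GK@2: {G} ∪ {T} = {G,T} (union, +1)
CGK@2: {C} ∪ {G,T} = {C,G,T} (union, +1)
QX@2: {T} ∪ {A} = {A,T} (union, +1)
HQX@2: {G} ∪ {A,T} = {A,G,T} (union, +1)
CGHKQX@2: {C,G,T} ∩ {A,G,T} = {G,T} (intersection, +0)
GK@3: {T} ∪ {C} = {C,T} (union, +1)
CGK@3: {T} ∩ {C,T} = {T} (intersection, +0)
QX@3: {C} ∪ {T} = {C,T} (union, +1)
HQX@3: {C} ∩ {C,T} = {C} (intersection, +0)
CGHKQX@3: {T} ∪ {C} = {C,T} (union, +1)
per-site changes: [3, 4, 4, 3]; total = 14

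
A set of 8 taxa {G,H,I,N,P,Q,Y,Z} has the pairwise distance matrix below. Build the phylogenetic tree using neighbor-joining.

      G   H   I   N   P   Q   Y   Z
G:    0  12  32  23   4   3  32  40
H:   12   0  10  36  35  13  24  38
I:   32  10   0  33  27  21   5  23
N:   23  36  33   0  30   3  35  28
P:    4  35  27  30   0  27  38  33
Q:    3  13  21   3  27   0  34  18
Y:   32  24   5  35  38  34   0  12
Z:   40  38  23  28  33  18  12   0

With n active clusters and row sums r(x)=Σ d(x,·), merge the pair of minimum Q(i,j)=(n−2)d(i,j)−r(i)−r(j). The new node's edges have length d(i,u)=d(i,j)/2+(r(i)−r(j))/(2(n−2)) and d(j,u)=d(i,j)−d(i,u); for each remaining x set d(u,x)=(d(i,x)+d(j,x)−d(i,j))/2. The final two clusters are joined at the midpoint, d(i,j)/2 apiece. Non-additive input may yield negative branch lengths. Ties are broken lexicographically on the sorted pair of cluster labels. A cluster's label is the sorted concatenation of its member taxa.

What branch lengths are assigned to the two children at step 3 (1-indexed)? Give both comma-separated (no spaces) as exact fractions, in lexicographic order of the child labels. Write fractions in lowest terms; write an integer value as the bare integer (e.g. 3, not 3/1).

1. join G+P (d=4, Q=-316) ⇒ GP; edges |G|=-2, |P|=6
  updated: d(GP,H)=43/2, d(GP,I)=55/2, d(GP,N)=49/2, d(GP,Q)=13, d(GP,Y)=33, d(GP,Z)=69/2
2. join N+Q (d=3, Q=-493/2) ⇒ NQ; edges |N|=29/4, |Q|=-17/4
  updated: d(GP,NQ)=69/4, d(H,NQ)=23, d(I,NQ)=51/2, d(NQ,Y)=33, d(NQ,Z)=43/2
3. join Y+Z (d=12, Q=-188) ⇒ YZ; edges |Y|=13/4, |Z|=35/4
  updated: d(GP,YZ)=111/4, d(H,YZ)=25, d(I,YZ)=8, d(NQ,YZ)=85/4
4. join GP+NQ (d=69/4, Q=-517/4) ⇒ GNPQ; edges |GP|=235/24, |NQ|=179/24
  updated: d(GNPQ,H)=109/8, d(GNPQ,I)=143/8, d(GNPQ,YZ)=127/8
5. join GNPQ+H (d=109/8, Q=-275/4) ⇒ GHNPQ; edges |GNPQ|=13/2, |H|=57/8
  updated: d(GHNPQ,I)=57/8, d(GHNPQ,YZ)=109/8
6. join GHNPQ+I (d=57/8, Q=-115/4) ⇒ GHINPQ; edges |GHNPQ|=51/8, |I|=3/4
  updated: d(GHINPQ,YZ)=29/4
7. join GHINPQ+YZ (d=29/4) ⇒ GHINPQYZ; edges |GHINPQ|=29/8, |YZ|=29/8
final tree: (((((G:-2,P:6):235/24,(N:29/4,Q:-17/4):179/24):13/2,H:57/8):51/8,I:3/4):29/8,(Y:13/4,Z:35/4):29/8)
total length: 257/4

13/4,35/4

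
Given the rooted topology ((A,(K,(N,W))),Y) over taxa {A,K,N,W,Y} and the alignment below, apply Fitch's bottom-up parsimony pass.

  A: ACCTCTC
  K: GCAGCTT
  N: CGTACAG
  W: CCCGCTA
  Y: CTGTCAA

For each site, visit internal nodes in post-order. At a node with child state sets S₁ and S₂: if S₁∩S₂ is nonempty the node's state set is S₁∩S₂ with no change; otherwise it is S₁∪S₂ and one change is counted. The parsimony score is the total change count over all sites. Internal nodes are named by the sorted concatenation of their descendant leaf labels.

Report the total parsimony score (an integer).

NW@0: {C} ∩ {C} = {C} (intersection, +0)
KNW@0: {G} ∪ {C} = {C,G} (union, +1)
AKNW@0: {A} ∪ {C,G} = {A,C,G} (union, +1)
AKNWY@0: {A,C,G} ∩ {C} = {C} (intersection, +0)
NW@1: {G} ∪ {C} = {C,G} (union, +1)
KNW@1: {C} ∩ {C,G} = {C} (intersection, +0)
AKNW@1: {C} ∩ {C} = {C} (intersection, +0)
AKNWY@1: {C} ∪ {T} = {C,T} (union, +1)
NW@2: {T} ∪ {C} = {C,T} (union, +1)
KNW@2: {A} ∪ {C,T} = {A,C,T} (union, +1)
AKNW@2: {C} ∩ {A,C,T} = {C} (intersection, +0)
AKNWY@2: {C} ∪ {G} = {C,G} (union, +1)
NW@3: {A} ∪ {G} = {A,G} (union, +1)
KNW@3: {G} ∩ {A,G} = {G} (intersection, +0)
AKNW@3: {T} ∪ {G} = {G,T} (union, +1)
AKNWY@3: {G,T} ∩ {T} = {T} (intersection, +0)
NW@4: {C} ∩ {C} = {C} (intersection, +0)
KNW@4: {C} ∩ {C} = {C} (intersection, +0)
AKNW@4: {C} ∩ {C} = {C} (intersection, +0)
AKNWY@4: {C} ∩ {C} = {C} (intersection, +0)
NW@5: {A} ∪ {T} = {A,T} (union, +1)
KNW@5: {T} ∩ {A,T} = {T} (intersection, +0)
AKNW@5: {T} ∩ {T} = {T} (intersection, +0)
AKNWY@5: {T} ∪ {A} = {A,T} (union, +1)
NW@6: {G} ∪ {A} = {A,G} (union, +1)
KNW@6: {T} ∪ {A,G} = {A,G,T} (union, +1)
AKNW@6: {C} ∪ {A,G,T} = {A,C,G,T} (union, +1)
AKNWY@6: {A,C,G,T} ∩ {A} = {A} (intersection, +0)
per-site changes: [2, 2, 3, 2, 0, 2, 3]; total = 14

14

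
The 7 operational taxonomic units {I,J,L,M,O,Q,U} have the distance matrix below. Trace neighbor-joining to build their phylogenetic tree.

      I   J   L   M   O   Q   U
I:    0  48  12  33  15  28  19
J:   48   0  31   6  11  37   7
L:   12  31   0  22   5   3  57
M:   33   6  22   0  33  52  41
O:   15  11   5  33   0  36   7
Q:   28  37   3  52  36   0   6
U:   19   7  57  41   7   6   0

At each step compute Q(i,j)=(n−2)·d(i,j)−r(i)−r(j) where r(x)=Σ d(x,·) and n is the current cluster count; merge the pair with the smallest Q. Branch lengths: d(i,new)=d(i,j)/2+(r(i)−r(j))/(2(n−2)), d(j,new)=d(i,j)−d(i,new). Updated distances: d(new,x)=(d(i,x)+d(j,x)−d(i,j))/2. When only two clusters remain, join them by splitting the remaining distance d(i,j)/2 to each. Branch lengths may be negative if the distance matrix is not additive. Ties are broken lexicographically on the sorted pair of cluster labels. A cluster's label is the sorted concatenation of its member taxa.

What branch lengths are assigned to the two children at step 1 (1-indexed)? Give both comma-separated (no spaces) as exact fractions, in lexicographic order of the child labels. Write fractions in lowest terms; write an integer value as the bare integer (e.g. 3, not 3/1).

iteration 1: select J,M (d=6, Q=-297); attach at lengths (-17/10, 77/10); label the merged cluster JM
  updated: d(I,JM)=75/2, d(JM,L)=47/2, d(JM,O)=19, d(JM,Q)=83/2, d(JM,U)=21
iteration 2: select L,Q (d=3, Q=-203); attach at lengths (-1/4, 13/4); label the merged cluster LQ
  updated: d(I,LQ)=37/2, d(JM,LQ)=31, d(LQ,O)=19, d(LQ,U)=30
iteration 3: select I,LQ (d=37/2, Q=-133); attach at lengths (47/6, 32/3); label the merged cluster ILQ
  updated: d(ILQ,JM)=25, d(ILQ,O)=31/4, d(ILQ,U)=61/4
iteration 4: select ILQ,O (d=31/4, Q=-265/4); attach at lengths (119/16, 5/16); label the merged cluster ILOQ
  updated: d(ILOQ,JM)=145/8, d(ILOQ,U)=29/4
iteration 5: select ILOQ,JM (d=145/8, Q=-371/8); attach at lengths (35/16, 255/16); label the merged cluster IJLMOQ
  updated: d(IJLMOQ,U)=81/16
iteration 6: select IJLMOQ,U (d=81/16); attach at lengths (81/32, 81/32); label the merged cluster IJLMOQU
final tree: ((((I:47/6,(L:-1/4,Q:13/4):32/3):119/16,O:5/16):35/16,(J:-17/10,M:77/10):255/16):81/32,U:81/32)
total length: 935/16

-17/10,77/10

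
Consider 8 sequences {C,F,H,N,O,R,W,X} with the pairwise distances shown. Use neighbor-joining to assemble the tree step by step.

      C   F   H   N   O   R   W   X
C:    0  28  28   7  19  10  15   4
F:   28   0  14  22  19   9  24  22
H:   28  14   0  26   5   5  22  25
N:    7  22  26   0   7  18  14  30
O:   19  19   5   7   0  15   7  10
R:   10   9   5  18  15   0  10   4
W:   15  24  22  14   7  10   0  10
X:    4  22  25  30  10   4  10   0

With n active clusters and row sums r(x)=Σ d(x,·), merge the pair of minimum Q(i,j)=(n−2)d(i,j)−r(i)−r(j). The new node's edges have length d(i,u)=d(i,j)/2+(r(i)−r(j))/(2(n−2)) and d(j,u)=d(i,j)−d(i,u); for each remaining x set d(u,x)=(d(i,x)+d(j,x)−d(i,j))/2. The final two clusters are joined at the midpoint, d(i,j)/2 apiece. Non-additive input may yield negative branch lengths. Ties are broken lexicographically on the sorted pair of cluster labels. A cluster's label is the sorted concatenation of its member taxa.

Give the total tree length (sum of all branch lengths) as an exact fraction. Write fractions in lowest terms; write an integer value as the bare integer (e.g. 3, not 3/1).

1509/32

iteration 1: select C,N (d=7, Q=-193); attach at lengths (29/12, 55/12); label the merged cluster CN
  updated: d(CN,F)=43/2, d(CN,H)=47/2, d(CN,O)=19/2, d(CN,R)=21/2, d(CN,W)=11, d(CN,X)=27/2
iteration 2: select H,O (d=5, Q=-135); attach at lengths (27/5, -2/5); label the merged cluster HO
  updated: d(CN,HO)=14, d(F,HO)=14, d(HO,R)=15/2, d(HO,W)=12, d(HO,X)=15
iteration 3: select F,HO (d=14, Q=-97); attach at lengths (21/2, 7/2); label the merged cluster FHO
  updated: d(CN,FHO)=43/4, d(FHO,R)=5/4, d(FHO,W)=11, d(FHO,X)=23/2
iteration 4: select FHO,R (d=5/4, Q=-113/2); attach at lengths (25/12, -5/6); label the merged cluster FHOR
  updated: d(CN,FHOR)=10, d(FHOR,W)=79/8, d(FHOR,X)=57/8
iteration 5: select CN,W (d=11, Q=-347/8); attach at lengths (205/32, 147/32); label the merged cluster CNW
  updated: d(CNW,FHOR)=71/16, d(CNW,X)=25/4
iteration 6: select CNW,FHOR (d=71/16, Q=-285/16); attach at lengths (57/32, 85/32); label the merged cluster CFHNORW
  updated: d(CFHNORW,X)=143/32
iteration 7: select CFHNORW,X (d=143/32); attach at lengths (143/64, 143/64); label the merged cluster CFHNORWX
final tree: ((((C:29/12,N:55/12):205/32,W:147/32):57/32,((F:21/2,(H:27/5,O:-2/5):7/2):25/12,R:-5/6):85/32):143/64,X:143/64)
total length: 1509/32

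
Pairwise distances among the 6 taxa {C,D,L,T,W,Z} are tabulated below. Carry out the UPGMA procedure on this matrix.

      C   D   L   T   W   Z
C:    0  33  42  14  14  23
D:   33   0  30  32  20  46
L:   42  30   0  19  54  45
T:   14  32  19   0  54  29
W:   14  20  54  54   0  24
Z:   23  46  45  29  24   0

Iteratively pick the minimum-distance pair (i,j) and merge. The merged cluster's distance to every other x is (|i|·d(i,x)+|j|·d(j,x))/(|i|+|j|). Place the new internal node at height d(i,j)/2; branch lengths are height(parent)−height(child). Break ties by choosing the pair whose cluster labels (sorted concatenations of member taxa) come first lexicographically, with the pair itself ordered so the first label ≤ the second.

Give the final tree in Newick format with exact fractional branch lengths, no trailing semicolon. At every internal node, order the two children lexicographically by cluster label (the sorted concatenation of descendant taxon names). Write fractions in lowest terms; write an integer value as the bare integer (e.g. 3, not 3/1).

1. join C+T (d=14) ⇒ CT; edges |C|=7, |T|=7
  updated: d(CT,D)=65/2, d(CT,L)=61/2, d(CT,W)=34, d(CT,Z)=26
2. join D+W (d=20) ⇒ DW; edges |D|=10, |W|=10
  updated: d(CT,DW)=133/4, d(DW,L)=42, d(DW,Z)=35
3. join CT+Z (d=26) ⇒ CTZ; edges |CT|=6, |Z|=13
  updated: d(CTZ,DW)=203/6, d(CTZ,L)=106/3
4. join CTZ+DW (d=203/6) ⇒ CDTWZ; edges |CTZ|=47/12, |DW|=83/12
  updated: d(CDTWZ,L)=38
5. join CDTWZ+L (d=38) ⇒ CDLTWZ; edges |CDTWZ|=25/12, |L|=19
final tree: ((((C:7,T:7):6,Z:13):47/12,(D:10,W:10):83/12):25/12,L:19)
total length: 1019/12

((((C:7,T:7):6,Z:13):47/12,(D:10,W:10):83/12):25/12,L:19)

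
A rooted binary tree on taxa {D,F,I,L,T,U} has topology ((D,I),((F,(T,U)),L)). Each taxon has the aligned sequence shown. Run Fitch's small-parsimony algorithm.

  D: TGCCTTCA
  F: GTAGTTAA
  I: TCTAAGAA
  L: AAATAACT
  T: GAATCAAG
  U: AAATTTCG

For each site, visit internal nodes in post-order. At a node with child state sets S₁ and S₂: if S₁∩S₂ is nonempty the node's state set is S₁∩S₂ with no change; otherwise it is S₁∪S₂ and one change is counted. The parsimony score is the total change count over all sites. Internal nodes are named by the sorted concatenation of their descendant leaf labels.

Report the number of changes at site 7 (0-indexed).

DI@0: {T} ∩ {T} = {T} (intersection, +0)
TU@0: {G} ∪ {A} = {A,G} (union, +1)
FTU@0: {G} ∩ {A,G} = {G} (intersection, +0)
FLTU@0: {G} ∪ {A} = {A,G} (union, +1)
DFILTU@0: {T} ∪ {A,G} = {A,G,T} (union, +1)
DI@1: {G} ∪ {C} = {C,G} (union, +1)
TU@1: {A} ∩ {A} = {A} (intersection, +0)
FTU@1: {T} ∪ {A} = {A,T} (union, +1)
FLTU@1: {A,T} ∩ {A} = {A} (intersection, +0)
DFILTU@1: {C,G} ∪ {A} = {A,C,G} (union, +1)
DI@2: {C} ∪ {T} = {C,T} (union, +1)
TU@2: {A} ∩ {A} = {A} (intersection, +0)
FTU@2: {A} ∩ {A} = {A} (intersection, +0)
FLTU@2: {A} ∩ {A} = {A} (intersection, +0)
DFILTU@2: {C,T} ∪ {A} = {A,C,T} (union, +1)
DI@3: {C} ∪ {A} = {A,C} (union, +1)
TU@3: {T} ∩ {T} = {T} (intersection, +0)
FTU@3: {G} ∪ {T} = {G,T} (union, +1)
FLTU@3: {G,T} ∩ {T} = {T} (intersection, +0)
DFILTU@3: {A,C} ∪ {T} = {A,C,T} (union, +1)
DI@4: {T} ∪ {A} = {A,T} (union, +1)
TU@4: {C} ∪ {T} = {C,T} (union, +1)
FTU@4: {T} ∩ {C,T} = {T} (intersection, +0)
FLTU@4: {T} ∪ {A} = {A,T} (union, +1)
DFILTU@4: {A,T} ∩ {A,T} = {A,T} (intersection, +0)
DI@5: {T} ∪ {G} = {G,T} (union, +1)
TU@5: {A} ∪ {T} = {A,T} (union, +1)
FTU@5: {T} ∩ {A,T} = {T} (intersection, +0)
FLTU@5: {T} ∪ {A} = {A,T} (union, +1)
DFILTU@5: {G,T} ∩ {A,T} = {T} (intersection, +0)
DI@6: {C} ∪ {A} = {A,C} (union, +1)
TU@6: {A} ∪ {C} = {A,C} (union, +1)
FTU@6: {A} ∩ {A,C} = {A} (intersection, +0)
FLTU@6: {A} ∪ {C} = {A,C} (union, +1)
DFILTU@6: {A,C} ∩ {A,C} = {A,C} (intersection, +0)
DI@7: {A} ∩ {A} = {A} (intersection, +0)
TU@7: {G} ∩ {G} = {G} (intersection, +0)
FTU@7: {A} ∪ {G} = {A,G} (union, +1)
FLTU@7: {A,G} ∪ {T} = {A,G,T} (union, +1)
DFILTU@7: {A} ∩ {A,G,T} = {A} (intersection, +0)
per-site changes: [3, 3, 2, 3, 3, 3, 3, 2]; total = 22

2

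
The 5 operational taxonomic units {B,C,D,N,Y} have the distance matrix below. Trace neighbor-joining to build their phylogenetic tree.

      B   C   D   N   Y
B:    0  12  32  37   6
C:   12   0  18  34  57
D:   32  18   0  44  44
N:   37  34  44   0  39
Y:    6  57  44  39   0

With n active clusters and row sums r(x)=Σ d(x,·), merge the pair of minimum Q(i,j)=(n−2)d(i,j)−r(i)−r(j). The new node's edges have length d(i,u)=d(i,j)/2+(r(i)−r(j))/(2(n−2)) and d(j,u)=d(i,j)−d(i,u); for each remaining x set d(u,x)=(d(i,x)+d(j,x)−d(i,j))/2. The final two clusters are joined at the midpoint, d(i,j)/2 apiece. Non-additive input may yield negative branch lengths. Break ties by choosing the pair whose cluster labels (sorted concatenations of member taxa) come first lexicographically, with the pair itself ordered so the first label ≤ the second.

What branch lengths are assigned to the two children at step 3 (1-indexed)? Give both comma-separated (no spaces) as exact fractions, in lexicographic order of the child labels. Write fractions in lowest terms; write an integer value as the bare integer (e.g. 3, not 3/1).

77/8,45/8

iteration 1: select B,Y (d=6, Q=-215); attach at lengths (-41/6, 77/6); label the merged cluster BY
  updated: d(BY,C)=63/2, d(BY,D)=35, d(BY,N)=35
iteration 2: select BY,N (d=35, Q=-289/2); attach at lengths (117/8, 163/8); label the merged cluster BNY
  updated: d(BNY,C)=61/4, d(BNY,D)=22
iteration 3: select BNY,C (d=61/4, Q=-221/4); attach at lengths (77/8, 45/8); label the merged cluster BCNY
  updated: d(BCNY,D)=99/8
iteration 4: select BCNY,D (d=99/8); attach at lengths (99/16, 99/16); label the merged cluster BCDNY
final tree: ((((B:-41/6,Y:77/6):117/8,N:163/8):77/8,C:45/8):99/16,D:99/16)
total length: 549/8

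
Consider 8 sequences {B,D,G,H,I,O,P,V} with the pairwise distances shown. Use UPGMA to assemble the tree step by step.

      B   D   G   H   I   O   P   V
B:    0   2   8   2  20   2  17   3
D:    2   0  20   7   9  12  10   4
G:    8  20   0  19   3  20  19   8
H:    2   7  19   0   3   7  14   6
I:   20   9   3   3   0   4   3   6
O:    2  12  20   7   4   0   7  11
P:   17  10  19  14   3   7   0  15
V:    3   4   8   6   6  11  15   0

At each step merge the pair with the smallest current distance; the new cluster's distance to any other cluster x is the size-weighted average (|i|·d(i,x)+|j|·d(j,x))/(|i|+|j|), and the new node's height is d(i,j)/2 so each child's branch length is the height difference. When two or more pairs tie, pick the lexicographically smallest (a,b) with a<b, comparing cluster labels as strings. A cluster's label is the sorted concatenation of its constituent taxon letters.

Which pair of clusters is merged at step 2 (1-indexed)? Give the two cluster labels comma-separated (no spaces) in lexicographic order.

G,I

1. join B+D (d=2) ⇒ BD; edges |B|=1, |D|=1
  updated: d(BD,G)=14, d(BD,H)=9/2, d(BD,I)=29/2, d(BD,O)=7, d(BD,P)=27/2, d(BD,V)=7/2
2. join G+I (d=3) ⇒ GI; edges |G|=3/2, |I|=3/2
  updated: d(BD,GI)=57/4, d(GI,H)=11, d(GI,O)=12, d(GI,P)=11, d(GI,V)=7
3. join BD+V (d=7/2) ⇒ BDV; edges |BD|=3/4, |V|=7/4
  updated: d(BDV,GI)=71/6, d(BDV,H)=5, d(BDV,O)=25/3, d(BDV,P)=14
4. join BDV+H (d=5) ⇒ BDHV; edges |BDV|=3/4, |H|=5/2
  updated: d(BDHV,GI)=93/8, d(BDHV,O)=8, d(BDHV,P)=14
5. join O+P (d=7) ⇒ OP; edges |O|=7/2, |P|=7/2
  updated: d(BDHV,OP)=11, d(GI,OP)=23/2
6. join BDHV+OP (d=11) ⇒ BDHOPV; edges |BDHV|=3, |OP|=2
  updated: d(BDHOPV,GI)=139/12
7. join BDHOPV+GI (d=139/12) ⇒ BDGHIOPV; edges |BDHOPV|=7/24, |GI|=103/24
final tree: (((((B:1,D:1):3/4,V:7/4):3/4,H:5/2):3,(O:7/2,P:7/2):2):7/24,(G:3/2,I:3/2):103/24)
total length: 82/3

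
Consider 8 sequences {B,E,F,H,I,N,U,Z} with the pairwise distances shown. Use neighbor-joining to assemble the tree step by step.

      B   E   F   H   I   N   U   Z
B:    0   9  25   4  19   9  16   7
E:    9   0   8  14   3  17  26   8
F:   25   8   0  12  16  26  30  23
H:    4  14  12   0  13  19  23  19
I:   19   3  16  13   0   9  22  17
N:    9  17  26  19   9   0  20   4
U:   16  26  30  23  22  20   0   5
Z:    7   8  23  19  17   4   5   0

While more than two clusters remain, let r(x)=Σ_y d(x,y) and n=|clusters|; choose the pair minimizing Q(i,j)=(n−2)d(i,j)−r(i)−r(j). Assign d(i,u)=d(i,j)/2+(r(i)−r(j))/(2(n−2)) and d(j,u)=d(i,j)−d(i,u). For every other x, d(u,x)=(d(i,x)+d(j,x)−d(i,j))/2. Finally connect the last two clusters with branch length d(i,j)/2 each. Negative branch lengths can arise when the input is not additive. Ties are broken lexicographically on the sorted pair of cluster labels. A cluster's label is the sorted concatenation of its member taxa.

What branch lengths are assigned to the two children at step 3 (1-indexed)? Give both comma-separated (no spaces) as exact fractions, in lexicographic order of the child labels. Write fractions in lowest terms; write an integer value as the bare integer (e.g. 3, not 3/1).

75/32,101/32

step 1: merge (U,Z) at d=5, Q=-195; branch lengths U→89/12, Z→-29/12; new cluster UZ
  updated: d(B,UZ)=9, d(E,UZ)=29/2, d(F,UZ)=24, d(H,UZ)=37/2, d(I,UZ)=17, d(N,UZ)=19/2
step 2: merge (E,F) at d=8, Q=-273/2; branch lengths E→-11/20, F→171/20; new cluster EF
  updated: d(B,EF)=13, d(EF,H)=9, d(EF,I)=11/2, d(EF,N)=35/2, d(EF,UZ)=61/4
step 3: merge (EF,I) at d=11/2, Q=-407/4; branch lengths EF→75/32, I→101/32; new cluster EFI
  updated: d(B,EFI)=53/4, d(EFI,H)=33/4, d(EFI,N)=21/2, d(EFI,UZ)=107/8
step 4: merge (B,H) at d=4, Q=-73; branch lengths B→-5/12, H→53/12; new cluster BH
  updated: d(BH,EFI)=35/4, d(BH,N)=12, d(BH,UZ)=47/4
step 5: merge (BH,EFI) at d=35/4, Q=-381/8; branch lengths BH→139/32, EFI→141/32; new cluster BEFHI
  updated: d(BEFHI,N)=55/8, d(BEFHI,UZ)=131/16
step 6: merge (BEFHI,N) at d=55/8, Q=-393/16; branch lengths BEFHI→89/32, N→131/32; new cluster BEFHIN
  updated: d(BEFHIN,UZ)=173/32
step 7: merge (BEFHIN,UZ) at d=173/32; branch lengths BEFHIN→173/64, UZ→173/64; new cluster BEFHINUZ
final tree: ((((B:-5/12,H:53/12):139/32,((E:-11/20,F:171/20):75/32,I:101/32):141/32):89/32,N:131/32):173/64,(U:89/12,Z:-29/12):173/64)
total length: 1393/32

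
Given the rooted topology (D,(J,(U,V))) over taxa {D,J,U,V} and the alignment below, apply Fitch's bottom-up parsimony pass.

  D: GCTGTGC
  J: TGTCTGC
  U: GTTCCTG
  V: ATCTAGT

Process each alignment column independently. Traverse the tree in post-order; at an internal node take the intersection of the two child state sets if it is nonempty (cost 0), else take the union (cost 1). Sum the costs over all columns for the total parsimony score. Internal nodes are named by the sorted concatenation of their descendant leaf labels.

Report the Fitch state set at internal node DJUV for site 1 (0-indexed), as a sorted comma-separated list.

C,G,T

[col 0] UV: children U:{G}, V:{A} ∪→ {A,G}; cost 1
[col 0] JUV: children J:{T}, UV:{A,G} ∪→ {A,G,T}; cost 1
[col 0] DJUV: children D:{G}, JUV:{A,G,T} ∩→ {G}; cost 0
[col 1] UV: children U:{T}, V:{T} ∩→ {T}; cost 0
[col 1] JUV: children J:{G}, UV:{T} ∪→ {G,T}; cost 1
[col 1] DJUV: children D:{C}, JUV:{G,T} ∪→ {C,G,T}; cost 1
[col 2] UV: children U:{T}, V:{C} ∪→ {C,T}; cost 1
[col 2] JUV: children J:{T}, UV:{C,T} ∩→ {T}; cost 0
[col 2] DJUV: children D:{T}, JUV:{T} ∩→ {T}; cost 0
[col 3] UV: children U:{C}, V:{T} ∪→ {C,T}; cost 1
[col 3] JUV: children J:{C}, UV:{C,T} ∩→ {C}; cost 0
[col 3] DJUV: children D:{G}, JUV:{C} ∪→ {C,G}; cost 1
[col 4] UV: children U:{C}, V:{A} ∪→ {A,C}; cost 1
[col 4] JUV: children J:{T}, UV:{A,C} ∪→ {A,C,T}; cost 1
[col 4] DJUV: children D:{T}, JUV:{A,C,T} ∩→ {T}; cost 0
[col 5] UV: children U:{T}, V:{G} ∪→ {G,T}; cost 1
[col 5] JUV: children J:{G}, UV:{G,T} ∩→ {G}; cost 0
[col 5] DJUV: children D:{G}, JUV:{G} ∩→ {G}; cost 0
[col 6] UV: children U:{G}, V:{T} ∪→ {G,T}; cost 1
[col 6] JUV: children J:{C}, UV:{G,T} ∪→ {C,G,T}; cost 1
[col 6] DJUV: children D:{C}, JUV:{C,G,T} ∩→ {C}; cost 0
per-site changes: [2, 2, 1, 2, 2, 1, 2]; total = 12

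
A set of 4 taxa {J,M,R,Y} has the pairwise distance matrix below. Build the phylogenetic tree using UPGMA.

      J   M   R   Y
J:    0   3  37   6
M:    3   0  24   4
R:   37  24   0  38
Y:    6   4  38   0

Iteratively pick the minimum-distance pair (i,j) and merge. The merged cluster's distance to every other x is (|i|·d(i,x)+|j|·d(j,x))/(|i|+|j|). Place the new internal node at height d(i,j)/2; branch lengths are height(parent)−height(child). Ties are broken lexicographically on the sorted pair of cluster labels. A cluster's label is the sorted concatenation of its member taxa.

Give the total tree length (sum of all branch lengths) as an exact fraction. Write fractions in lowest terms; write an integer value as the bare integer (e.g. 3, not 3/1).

iteration 1: select J,M (d=3); attach at lengths (3/2, 3/2); label the merged cluster JM
  updated: d(JM,R)=61/2, d(JM,Y)=5
iteration 2: select JM,Y (d=5); attach at lengths (1, 5/2); label the merged cluster JMY
  updated: d(JMY,R)=33
iteration 3: select JMY,R (d=33); attach at lengths (14, 33/2); label the merged cluster JMRY
final tree: (((J:3/2,M:3/2):1,Y:5/2):14,R:33/2)
total length: 37

37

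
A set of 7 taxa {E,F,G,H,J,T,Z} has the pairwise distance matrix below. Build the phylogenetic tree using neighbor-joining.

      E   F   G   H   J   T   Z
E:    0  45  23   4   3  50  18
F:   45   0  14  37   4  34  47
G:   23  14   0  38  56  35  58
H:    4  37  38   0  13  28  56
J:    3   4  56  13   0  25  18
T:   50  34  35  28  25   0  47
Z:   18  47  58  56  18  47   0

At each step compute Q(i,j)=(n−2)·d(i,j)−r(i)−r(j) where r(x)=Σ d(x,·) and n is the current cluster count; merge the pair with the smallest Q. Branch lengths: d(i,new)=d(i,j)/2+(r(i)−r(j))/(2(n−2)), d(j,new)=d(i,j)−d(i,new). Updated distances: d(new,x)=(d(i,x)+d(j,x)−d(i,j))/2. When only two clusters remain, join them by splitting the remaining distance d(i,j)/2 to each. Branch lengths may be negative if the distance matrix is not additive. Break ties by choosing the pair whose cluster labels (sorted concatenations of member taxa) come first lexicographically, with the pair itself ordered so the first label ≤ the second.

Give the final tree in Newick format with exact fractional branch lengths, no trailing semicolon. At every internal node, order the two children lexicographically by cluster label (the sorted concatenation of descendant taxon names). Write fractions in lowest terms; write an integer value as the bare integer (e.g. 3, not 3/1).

((((E:-107/24,H:203/24):69/8,((F:27/10,G:113/10):43/4,T:67/4):19/2):23/8,J:-61/16):349/32,Z:349/32)

step 1: merge (F,G) at d=14, Q=-335; branch lengths F→27/10, G→113/10; new cluster FG
  updated: d(E,FG)=27, d(FG,H)=61/2, d(FG,J)=23, d(FG,T)=55/2, d(FG,Z)=91/2
step 2: merge (FG,T) at d=55/2, Q=-221; branch lengths FG→43/4, T→67/4; new cluster FGT
  updated: d(E,FGT)=99/4, d(FGT,H)=31/2, d(FGT,J)=41/4, d(FGT,Z)=65/2
step 3: merge (E,H) at d=4, Q=-505/4; branch lengths E→-107/24, H→203/24; new cluster EH
  updated: d(EH,FGT)=145/8, d(EH,J)=6, d(EH,Z)=35
step 4: merge (EH,FGT) at d=145/8, Q=-335/4; branch lengths EH→69/8, FGT→19/2; new cluster EFGHT
  updated: d(EFGHT,J)=-15/16, d(EFGHT,Z)=395/16
step 5: merge (EFGHT,J) at d=-15/16, Q=-167/4; branch lengths EFGHT→23/8, J→-61/16; new cluster EFGHJT
  updated: d(EFGHJT,Z)=349/16
step 6: merge (EFGHJT,Z) at d=349/16; branch lengths EFGHJT→349/32, Z→349/32; new cluster EFGHJTZ
final tree: ((((E:-107/24,H:203/24):69/8,((F:27/10,G:113/10):43/4,T:67/4):19/2):23/8,J:-61/16):349/32,Z:349/32)
total length: 169/2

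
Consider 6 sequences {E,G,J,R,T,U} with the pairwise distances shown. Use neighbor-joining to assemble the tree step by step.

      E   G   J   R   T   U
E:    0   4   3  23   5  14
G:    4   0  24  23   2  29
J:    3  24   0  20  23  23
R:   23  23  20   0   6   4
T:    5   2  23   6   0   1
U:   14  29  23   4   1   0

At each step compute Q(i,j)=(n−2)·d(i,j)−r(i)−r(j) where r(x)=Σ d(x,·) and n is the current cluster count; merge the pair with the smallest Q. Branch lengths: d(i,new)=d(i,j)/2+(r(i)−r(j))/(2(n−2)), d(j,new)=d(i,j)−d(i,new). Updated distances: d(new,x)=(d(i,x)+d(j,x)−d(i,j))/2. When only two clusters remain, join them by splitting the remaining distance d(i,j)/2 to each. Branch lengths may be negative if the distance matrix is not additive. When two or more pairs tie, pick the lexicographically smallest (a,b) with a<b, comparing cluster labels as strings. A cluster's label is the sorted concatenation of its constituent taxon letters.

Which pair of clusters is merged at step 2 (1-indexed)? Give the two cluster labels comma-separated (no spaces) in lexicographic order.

step 1: merge (R,U) at d=4, Q=-131; branch lengths R→21/8, U→11/8; new cluster RU
  updated: d(E,RU)=33/2, d(G,RU)=24, d(J,RU)=39/2, d(RU,T)=3/2
step 2: merge (E,J) at d=3, Q=-89; branch lengths E→-16/3, J→25/3; new cluster EJ
  updated: d(EJ,G)=25/2, d(EJ,RU)=33/2, d(EJ,T)=25/2
step 3: merge (EJ,G) at d=25/2, Q=-55; branch lengths EJ→7, G→11/2; new cluster EGJ
  updated: d(EGJ,RU)=14, d(EGJ,T)=1
step 4: merge (EGJ,RU) at d=14, Q=-33/2; branch lengths EGJ→27/4, RU→29/4; new cluster EGJRU
  updated: d(EGJRU,T)=-23/4
step 5: merge (EGJRU,T) at d=-23/4; branch lengths EGJRU→-23/8, T→-23/8; new cluster EGJRTU
final tree: ((((E:-16/3,J:25/3):7,G:11/2):27/4,(R:21/8,U:11/8):29/4):-23/8,T:-23/8)
total length: 111/4

E,J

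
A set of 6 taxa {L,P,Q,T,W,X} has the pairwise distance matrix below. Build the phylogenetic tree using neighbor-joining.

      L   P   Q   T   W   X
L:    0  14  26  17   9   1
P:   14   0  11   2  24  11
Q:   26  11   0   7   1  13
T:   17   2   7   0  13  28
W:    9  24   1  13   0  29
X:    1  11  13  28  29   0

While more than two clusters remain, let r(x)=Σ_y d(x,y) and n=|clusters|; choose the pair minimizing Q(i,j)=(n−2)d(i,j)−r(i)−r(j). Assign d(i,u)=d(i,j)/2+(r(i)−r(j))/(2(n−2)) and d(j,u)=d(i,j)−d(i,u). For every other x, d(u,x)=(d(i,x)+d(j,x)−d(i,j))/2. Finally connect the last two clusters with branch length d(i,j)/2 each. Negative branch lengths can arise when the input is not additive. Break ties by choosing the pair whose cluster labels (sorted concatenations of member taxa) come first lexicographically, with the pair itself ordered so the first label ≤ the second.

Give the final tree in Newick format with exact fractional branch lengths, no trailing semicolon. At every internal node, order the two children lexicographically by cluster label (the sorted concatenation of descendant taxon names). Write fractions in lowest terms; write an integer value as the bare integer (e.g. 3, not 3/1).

step 1: merge (L,X) at d=1, Q=-145; branch lengths L→-11/8, X→19/8; new cluster LX
  updated: d(LX,P)=12, d(LX,Q)=19, d(LX,T)=22, d(LX,W)=37/2
step 2: merge (Q,W) at d=1, Q=-183/2; branch lengths Q→-31/12, W→43/12; new cluster QW
  updated: d(LX,QW)=73/4, d(P,QW)=17, d(QW,T)=19/2
step 3: merge (LX,QW) at d=73/4, Q=-121/2; branch lengths LX→11, QW→29/4; new cluster LQWX
  updated: d(LQWX,P)=43/8, d(LQWX,T)=53/8
step 4: merge (LQWX,P) at d=43/8, Q=-14; branch lengths LQWX→5, P→3/8; new cluster LPQWX
  updated: d(LPQWX,T)=13/8
step 5: merge (LPQWX,T) at d=13/8; branch lengths LPQWX→13/16, T→13/16; new cluster LPQTWX
final tree: ((((L:-11/8,X:19/8):11,(Q:-31/12,W:43/12):29/4):5,P:3/8):13/16,T:13/16)
total length: 109/4

((((L:-11/8,X:19/8):11,(Q:-31/12,W:43/12):29/4):5,P:3/8):13/16,T:13/16)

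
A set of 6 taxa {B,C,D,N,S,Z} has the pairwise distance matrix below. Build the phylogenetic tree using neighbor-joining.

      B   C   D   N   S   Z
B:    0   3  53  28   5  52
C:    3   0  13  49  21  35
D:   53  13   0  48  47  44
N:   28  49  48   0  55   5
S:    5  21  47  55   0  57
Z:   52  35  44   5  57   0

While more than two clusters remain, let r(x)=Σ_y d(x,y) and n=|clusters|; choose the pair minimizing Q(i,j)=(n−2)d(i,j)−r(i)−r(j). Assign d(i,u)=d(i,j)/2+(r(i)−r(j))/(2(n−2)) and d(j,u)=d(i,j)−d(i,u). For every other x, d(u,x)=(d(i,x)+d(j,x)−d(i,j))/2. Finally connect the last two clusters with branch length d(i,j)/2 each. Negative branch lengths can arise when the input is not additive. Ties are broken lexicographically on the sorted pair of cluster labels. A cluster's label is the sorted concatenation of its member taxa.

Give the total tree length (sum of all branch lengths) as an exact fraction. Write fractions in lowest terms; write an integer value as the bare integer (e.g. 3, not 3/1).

iteration 1: select N,Z (d=5, Q=-358); attach at lengths (3/2, 7/2); label the merged cluster NZ
  updated: d(B,NZ)=75/2, d(C,NZ)=79/2, d(D,NZ)=87/2, d(NZ,S)=107/2
iteration 2: select B,S (d=5, Q=-210); attach at lengths (-13/6, 43/6); label the merged cluster BS
  updated: d(BS,C)=19/2, d(BS,D)=95/2, d(BS,NZ)=43
iteration 3: select BS,C (d=19/2, Q=-143); attach at lengths (57/4, -19/4); label the merged cluster BCS
  updated: d(BCS,D)=51/2, d(BCS,NZ)=73/2
iteration 4: select BCS,D (d=51/2, Q=-211/2); attach at lengths (37/4, 65/4); label the merged cluster BCDS
  updated: d(BCDS,NZ)=109/4
iteration 5: select BCDS,NZ (d=109/4); attach at lengths (109/8, 109/8); label the merged cluster BCDNSZ
final tree: ((((B:-13/6,S:43/6):57/4,C:-19/4):37/4,D:65/4):109/8,(N:3/2,Z:7/2):109/8)
total length: 289/4

289/4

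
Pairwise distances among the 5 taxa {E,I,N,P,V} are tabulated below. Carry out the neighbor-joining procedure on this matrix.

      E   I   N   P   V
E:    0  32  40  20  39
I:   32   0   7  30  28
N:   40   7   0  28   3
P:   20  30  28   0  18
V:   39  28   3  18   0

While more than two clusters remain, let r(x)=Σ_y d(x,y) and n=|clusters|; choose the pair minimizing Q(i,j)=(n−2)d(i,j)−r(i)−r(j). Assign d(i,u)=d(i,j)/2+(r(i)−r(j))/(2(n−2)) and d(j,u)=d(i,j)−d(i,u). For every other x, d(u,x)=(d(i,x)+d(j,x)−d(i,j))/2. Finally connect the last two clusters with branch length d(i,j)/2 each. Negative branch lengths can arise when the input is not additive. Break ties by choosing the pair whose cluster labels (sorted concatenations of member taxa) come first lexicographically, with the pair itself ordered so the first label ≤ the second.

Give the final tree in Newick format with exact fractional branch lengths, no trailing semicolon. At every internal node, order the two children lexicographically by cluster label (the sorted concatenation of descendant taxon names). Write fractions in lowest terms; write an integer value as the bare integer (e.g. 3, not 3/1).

iteration 1: select E,P (d=20, Q=-167); attach at lengths (95/6, 25/6); label the merged cluster EP
  updated: d(EP,I)=21, d(EP,N)=24, d(EP,V)=37/2
iteration 2: select EP,I (d=21, Q=-155/2); attach at lengths (99/8, 69/8); label the merged cluster EIP
  updated: d(EIP,N)=5, d(EIP,V)=51/4
iteration 3: select EIP,N (d=5, Q=-83/4); attach at lengths (59/8, -19/8); label the merged cluster EINP
  updated: d(EINP,V)=43/8
iteration 4: select EINP,V (d=43/8); attach at lengths (43/16, 43/16); label the merged cluster EINPV
final tree: ((((E:95/6,P:25/6):99/8,I:69/8):59/8,N:-19/8):43/16,V:43/16)
total length: 411/8

((((E:95/6,P:25/6):99/8,I:69/8):59/8,N:-19/8):43/16,V:43/16)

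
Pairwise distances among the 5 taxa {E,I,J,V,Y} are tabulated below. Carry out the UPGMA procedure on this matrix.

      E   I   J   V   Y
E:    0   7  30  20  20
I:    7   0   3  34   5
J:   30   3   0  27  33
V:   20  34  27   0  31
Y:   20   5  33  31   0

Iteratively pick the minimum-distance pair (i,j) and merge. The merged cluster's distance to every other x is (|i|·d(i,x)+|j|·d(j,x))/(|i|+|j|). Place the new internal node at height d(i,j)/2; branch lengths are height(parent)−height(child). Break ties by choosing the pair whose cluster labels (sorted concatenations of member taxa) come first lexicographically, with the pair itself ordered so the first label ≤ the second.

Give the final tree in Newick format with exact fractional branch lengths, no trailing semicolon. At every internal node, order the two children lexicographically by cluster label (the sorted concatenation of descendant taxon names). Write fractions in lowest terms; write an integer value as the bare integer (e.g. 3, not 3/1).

(((E:37/4,(I:3/2,J:3/2):31/4):5/12,Y:29/3):13/3,V:14)

1. join I+J (d=3) ⇒ IJ; edges |I|=3/2, |J|=3/2
  updated: d(E,IJ)=37/2, d(IJ,V)=61/2, d(IJ,Y)=19
2. join E+IJ (d=37/2) ⇒ EIJ; edges |E|=37/4, |IJ|=31/4
  updated: d(EIJ,V)=27, d(EIJ,Y)=58/3
3. join EIJ+Y (d=58/3) ⇒ EIJY; edges |EIJ|=5/12, |Y|=29/3
  updated: d(EIJY,V)=28
4. join EIJY+V (d=28) ⇒ EIJVY; edges |EIJY|=13/3, |V|=14
final tree: (((E:37/4,(I:3/2,J:3/2):31/4):5/12,Y:29/3):13/3,V:14)
total length: 581/12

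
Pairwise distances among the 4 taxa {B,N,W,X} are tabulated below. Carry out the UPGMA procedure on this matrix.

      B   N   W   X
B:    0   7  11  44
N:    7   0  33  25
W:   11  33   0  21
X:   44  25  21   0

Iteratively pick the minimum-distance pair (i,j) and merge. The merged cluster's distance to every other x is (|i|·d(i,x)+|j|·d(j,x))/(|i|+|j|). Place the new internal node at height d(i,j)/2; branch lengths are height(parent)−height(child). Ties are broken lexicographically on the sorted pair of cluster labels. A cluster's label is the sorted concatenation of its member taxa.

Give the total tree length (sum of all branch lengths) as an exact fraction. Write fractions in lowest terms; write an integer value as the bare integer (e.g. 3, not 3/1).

169/4

1. join B+N (d=7) ⇒ BN; edges |B|=7/2, |N|=7/2
  updated: d(BN,W)=22, d(BN,X)=69/2
2. join W+X (d=21) ⇒ WX; edges |W|=21/2, |X|=21/2
  updated: d(BN,WX)=113/4
3. join BN+WX (d=113/4) ⇒ BNWX; edges |BN|=85/8, |WX|=29/8
final tree: ((B:7/2,N:7/2):85/8,(W:21/2,X:21/2):29/8)
total length: 169/4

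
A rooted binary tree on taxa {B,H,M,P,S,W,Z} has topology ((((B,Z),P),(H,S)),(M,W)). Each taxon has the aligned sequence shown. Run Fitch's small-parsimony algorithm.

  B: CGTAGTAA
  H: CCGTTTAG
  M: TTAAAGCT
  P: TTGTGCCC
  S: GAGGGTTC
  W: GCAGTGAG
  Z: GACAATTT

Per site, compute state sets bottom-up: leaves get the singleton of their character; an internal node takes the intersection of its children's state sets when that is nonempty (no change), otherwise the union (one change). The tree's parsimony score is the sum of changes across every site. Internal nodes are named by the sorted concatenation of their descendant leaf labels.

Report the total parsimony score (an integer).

BZ@0: {C} ∪ {G} = {C,G} (union, +1)
BPZ@0: {C,G} ∪ {T} = {C,G,T} (union, +1)
HS@0: {C} ∪ {G} = {C,G} (union, +1)
BHPSZ@0: {C,G,T} ∩ {C,G} = {C,G} (intersection, +0)
MW@0: {T} ∪ {G} = {G,T} (union, +1)
BHMPSWZ@0: {C,G} ∩ {G,T} = {G} (intersection, +0)
BZ@1: {G} ∪ {A} = {A,G} (union, +1)
BPZ@1: {A,G} ∪ {T} = {A,G,T} (union, +1)
HS@1: {C} ∪ {A} = {A,C} (union, +1)
BHPSZ@1: {A,G,T} ∩ {A,C} = {A} (intersection, +0)
MW@1: {T} ∪ {C} = {C,T} (union, +1)
BHMPSWZ@1: {A} ∪ {C,T} = {A,C,T} (union, +1)
BZ@2: {T} ∪ {C} = {C,T} (union, +1)
BPZ@2: {C,T} ∪ {G} = {C,G,T} (union, +1)
HS@2: {G} ∩ {G} = {G} (intersection, +0)
BHPSZ@2: {C,G,T} ∩ {G} = {G} (intersection, +0)
MW@2: {A} ∩ {A} = {A} (intersection, +0)
BHMPSWZ@2: {G} ∪ {A} = {A,G} (union, +1)
BZ@3: {A} ∩ {A} = {A} (intersection, +0)
BPZ@3: {A} ∪ {T} = {A,T} (union, +1)
HS@3: {T} ∪ {G} = {G,T} (union, +1)
BHPSZ@3: {A,T} ∩ {G,T} = {T} (intersection, +0)
MW@3: {A} ∪ {G} = {A,G} (union, +1)
BHMPSWZ@3: {T} ∪ {A,G} = {A,G,T} (union, +1)
BZ@4: {G} ∪ {A} = {A,G} (union, +1)
BPZ@4: {A,G} ∩ {G} = {G} (intersection, +0)
HS@4: {T} ∪ {G} = {G,T} (union, +1)
BHPSZ@4: {G} ∩ {G,T} = {G} (intersection, +0)
MW@4: {A} ∪ {T} = {A,T} (union, +1)
BHMPSWZ@4: {G} ∪ {A,T} = {A,G,T} (union, +1)
BZ@5: {T} ∩ {T} = {T} (intersection, +0)
BPZ@5: {T} ∪ {C} = {C,T} (union, +1)
HS@5: {T} ∩ {T} = {T} (intersection, +0)
BHPSZ@5: {C,T} ∩ {T} = {T} (intersection, +0)
MW@5: {G} ∩ {G} = {G} (intersection, +0)
BHMPSWZ@5: {T} ∪ {G} = {G,T} (union, +1)
BZ@6: {A} ∪ {T} = {A,T} (union, +1)
BPZ@6: {A,T} ∪ {C} = {A,C,T} (union, +1)
HS@6: {A} ∪ {T} = {A,T} (union, +1)
BHPSZ@6: {A,C,T} ∩ {A,T} = {A,T} (intersection, +0)
MW@6: {C} ∪ {A} = {A,C} (union, +1)
BHMPSWZ@6: {A,T} ∩ {A,C} = {A} (intersection, +0)
BZ@7: {A} ∪ {T} = {A,T} (union, +1)
BPZ@7: {A,T} ∪ {C} = {A,C,T} (union, +1)
HS@7: {G} ∪ {C} = {C,G} (union, +1)
BHPSZ@7: {A,C,T} ∩ {C,G} = {C} (intersection, +0)
MW@7: {T} ∪ {G} = {G,T} (union, +1)
BHMPSWZ@7: {C} ∪ {G,T} = {C,G,T} (union, +1)
per-site changes: [4, 5, 3, 4, 4, 2, 4, 5]; total = 31

31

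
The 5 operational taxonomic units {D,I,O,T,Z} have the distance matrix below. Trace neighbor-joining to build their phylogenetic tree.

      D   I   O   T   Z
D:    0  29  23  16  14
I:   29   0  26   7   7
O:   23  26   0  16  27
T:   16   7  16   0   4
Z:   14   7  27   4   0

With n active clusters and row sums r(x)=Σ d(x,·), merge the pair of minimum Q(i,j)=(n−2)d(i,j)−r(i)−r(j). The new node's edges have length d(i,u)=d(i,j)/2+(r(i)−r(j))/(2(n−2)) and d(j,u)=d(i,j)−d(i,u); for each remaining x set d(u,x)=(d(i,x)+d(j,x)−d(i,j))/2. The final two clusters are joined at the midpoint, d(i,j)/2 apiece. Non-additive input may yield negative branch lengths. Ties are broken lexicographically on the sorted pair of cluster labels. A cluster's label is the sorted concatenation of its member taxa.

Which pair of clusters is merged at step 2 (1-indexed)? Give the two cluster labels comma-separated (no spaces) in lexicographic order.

DO,T

1. join D+O (d=23, Q=-105) ⇒ DO; edges |D|=59/6, |O|=79/6
  updated: d(DO,I)=16, d(DO,T)=9/2, d(DO,Z)=9
2. join DO+T (d=9/2, Q=-36) ⇒ DOT; edges |DO|=23/4, |T|=-5/4
  updated: d(DOT,I)=37/4, d(DOT,Z)=17/4
3. join DOT+I (d=37/4, Q=-41/2) ⇒ DIOT; edges |DOT|=13/4, |I|=6
  updated: d(DIOT,Z)=1
4. join DIOT+Z (d=1) ⇒ DIOTZ; edges |DIOT|=1/2, |Z|=1/2
final tree: ((((D:59/6,O:79/6):23/4,T:-5/4):13/4,I:6):1/2,Z:1/2)
total length: 151/4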